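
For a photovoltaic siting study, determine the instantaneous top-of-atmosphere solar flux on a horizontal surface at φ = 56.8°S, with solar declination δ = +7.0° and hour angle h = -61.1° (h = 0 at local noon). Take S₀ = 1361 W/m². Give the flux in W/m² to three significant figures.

cos θ_z = sin φ sin δ + cos φ cos δ cos h = -0.101976 + 0.262655 = 0.160679.
Flux = S₀ · cos θ_z = 1361 × 0.160679 = 218.7 W/m².

219 W/m²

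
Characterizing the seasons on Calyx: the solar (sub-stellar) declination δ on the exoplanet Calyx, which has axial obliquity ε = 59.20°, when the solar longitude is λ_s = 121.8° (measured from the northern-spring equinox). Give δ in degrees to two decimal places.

δ = +46.89°

sin δ = sin ε · sin λ_s = sin 59.20° × sin 121.8° = 0.730024.
δ = arcsin(0.730024) = +46.89°.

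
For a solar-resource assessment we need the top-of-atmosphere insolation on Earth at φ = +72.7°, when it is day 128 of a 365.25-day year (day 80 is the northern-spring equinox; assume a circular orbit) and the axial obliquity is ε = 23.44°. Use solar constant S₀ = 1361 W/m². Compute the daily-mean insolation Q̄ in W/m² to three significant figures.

Solar longitude: λ_s = 360° × (128 − 80)/365.25 = 47.310°.
sin δ = sin 23.44° × sin 47.310° = 0.29239, so δ = +17.001°.
cos H₀ = −tan(+72.7°) tan(+17.001°) = -0.9816, H₀ = 2.9497 rad.
Bracket: H₀ sin φ sin δ + cos φ cos δ sin H₀ = 2.9497×0.95476×0.29239 + 0.29737×0.95630×0.19070 = 0.823445 + 0.054230 = 0.877675.
Q̄ = (S₀/π) × [bracket] = (1361/π) × 0.877675 = 380.2 W/m².

Q̄ ≈ 380 W/m²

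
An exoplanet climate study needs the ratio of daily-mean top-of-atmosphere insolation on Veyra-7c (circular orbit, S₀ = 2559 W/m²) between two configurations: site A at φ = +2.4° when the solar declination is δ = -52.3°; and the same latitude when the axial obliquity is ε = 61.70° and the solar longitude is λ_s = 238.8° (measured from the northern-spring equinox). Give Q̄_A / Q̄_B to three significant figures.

Q̄_A / Q̄_B ≈ 0.920

— Configuration A (φ=+2.4°):
cos H₀ = −tan(+2.4°) tan(-52.300°) = 0.0542, H₀ = 1.5165 rad.
Bracket: H₀ sin φ sin δ + cos φ cos δ sin H₀ = 1.5165×0.04188×-0.79122 + 0.99912×0.61153×0.99853 = -0.050251 + 0.610094 = 0.559843.
Q̄ = (S₀/π) × [bracket] = (2559/π) × 0.559843 = 456.02 W/m².
— Configuration B (φ=+2.4°):
Solar declination: sin δ = sin ε · sin λ_s = sin 61.70° × sin 238.8° = -0.75313, so δ = -48.862°.
cos H₀ = −tan(+2.4°) tan(-48.862°) = 0.0480, H₀ = 1.5228 rad.
Bracket: H₀ sin φ sin δ + cos φ cos δ sin H₀ = 1.5228×0.04188×-0.75313 + 0.99912×0.65787×0.99885 = -0.048031 + 0.656535 = 0.608504.
Q̄ = (S₀/π) × [bracket] = (2559/π) × 0.608504 = 495.66 W/m².
Ratio Q̄_A / Q̄_B = 456.02 / 495.66 = 0.9200.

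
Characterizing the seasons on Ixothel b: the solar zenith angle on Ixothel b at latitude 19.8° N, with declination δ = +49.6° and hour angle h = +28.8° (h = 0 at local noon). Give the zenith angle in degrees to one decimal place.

cos θ_z = sin ϕ sin δ + cos ϕ cos δ cos h = 0.257962 + 0.534375 = 0.792337.
θ_z = arccos(0.792337) = 37.6°.

θ_z = 37.6°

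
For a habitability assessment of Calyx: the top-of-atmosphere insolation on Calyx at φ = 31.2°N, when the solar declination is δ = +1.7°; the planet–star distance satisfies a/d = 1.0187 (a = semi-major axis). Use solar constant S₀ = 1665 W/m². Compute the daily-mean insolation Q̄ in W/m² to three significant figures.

cos H₀ = −tan(+31.2°) tan(+1.700°) = -0.0180, H₀ = 1.5888 rad.
Bracket: H₀ sin φ sin δ + cos φ cos δ sin H₀ = 1.5888×0.51803×0.02967 + 0.85536×0.99956×0.99984 = 0.024420 + 0.854847 = 0.879267.
Inverse-square distance factor (a/d)² = 1.0187² = 1.037750.
Q̄ = (S₀/π) × 1.037750 × [bracket] = (1665/π) × 1.037750 × 0.879267 = 483.6 W/m².

Q̄ ≈ 484 W/m²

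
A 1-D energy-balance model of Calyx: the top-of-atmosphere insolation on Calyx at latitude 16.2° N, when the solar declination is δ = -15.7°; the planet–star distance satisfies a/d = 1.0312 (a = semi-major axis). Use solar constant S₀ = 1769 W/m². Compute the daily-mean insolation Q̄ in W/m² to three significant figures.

cos H₀ = −tan(+16.2°) tan(-15.700°) = 0.0817, H₀ = 1.4890 rad.
Bracket: H₀ sin φ sin δ + cos φ cos δ sin H₀ = 1.4890×0.27899×-0.27060 + 0.96029×0.96269×0.99666 = -0.112412 + 0.921374 = 0.808962.
Inverse-square distance factor (a/d)² = 1.0312² = 1.063373.
Q̄ = (S₀/π) × 1.063373 × [bracket] = (1769/π) × 1.063373 × 0.808962 = 484.4 W/m².

Q̄ ≈ 484 W/m²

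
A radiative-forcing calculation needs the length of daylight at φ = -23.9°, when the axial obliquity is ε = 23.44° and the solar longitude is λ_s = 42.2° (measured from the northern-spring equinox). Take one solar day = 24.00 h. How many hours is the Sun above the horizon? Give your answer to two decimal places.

11.06 h

Solar declination: sin δ = sin ε · sin λ_s = sin 23.44° × sin 42.2° = 0.26720, so δ = +15.498°.
cos H₀ = −tan φ · tan δ = −tan(-23.9°) × tan(+15.498°) = 0.1229, so H₀ = 1.4476 rad = 82.94°.
Daylight = 2H₀/(2π) × 24.00 h = (1.4476/π) × 24.00 = 11.06 h.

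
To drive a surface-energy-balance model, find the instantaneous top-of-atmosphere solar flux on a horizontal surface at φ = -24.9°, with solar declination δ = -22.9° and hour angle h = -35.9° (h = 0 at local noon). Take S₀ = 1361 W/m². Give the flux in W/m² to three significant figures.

cos θ_z = sin φ sin δ + cos φ cos δ cos h = 0.163835 + 0.676835 = 0.840670.
Flux = S₀ · cos θ_z = 1361 × 0.840670 = 1144 W/m².

1.14e+03 W/m²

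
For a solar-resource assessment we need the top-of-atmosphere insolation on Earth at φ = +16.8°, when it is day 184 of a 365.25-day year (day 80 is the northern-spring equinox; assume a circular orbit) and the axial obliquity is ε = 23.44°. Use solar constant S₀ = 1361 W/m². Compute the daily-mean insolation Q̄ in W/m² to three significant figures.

Q̄ ≈ 462 W/m²

Solar longitude: λ_s = 360° × (184 − 80)/365.25 = 102.505°.
sin δ = sin 23.44° × sin 102.505° = 0.38835, so δ = +22.852°.
cos H₀ = −tan(+16.8°) tan(+22.852°) = -0.1272, H₀ = 1.6984 rad.
Bracket: H₀ sin φ sin δ + cos φ cos δ sin H₀ = 1.6984×0.28903×0.38835 + 0.95732×0.92151×0.99187 = 0.190637 + 0.875008 = 1.065645.
Q̄ = (S₀/π) × [bracket] = (1361/π) × 1.065645 = 461.7 W/m².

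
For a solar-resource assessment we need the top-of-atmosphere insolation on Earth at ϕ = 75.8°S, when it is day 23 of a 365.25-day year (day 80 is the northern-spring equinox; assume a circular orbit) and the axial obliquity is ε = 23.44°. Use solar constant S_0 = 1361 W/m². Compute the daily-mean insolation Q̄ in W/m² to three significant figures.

Q̄ ≈ 436 W/m²

Solar longitude: L_s = 360° × (23 − 80)/365.25 = -56.181°, i.e. -56.181° + 360° = 303.819°.
sin δ = sin 23.44° × sin 303.819° = -0.33048, so δ = -19.298°.
cos h₀ = −tan(-75.8°) tan(-19.298°) = -1.3838 ≤ −1 ⇒ polar day, h₀ = π.
Bracket: h₀ sin ϕ sin δ + cos ϕ cos δ sin h₀ = 3.1416×-0.96945×-0.33048 + 0.24531×0.94381×0.00000 = 1.006518 + 0.000000 = 1.006518.
Q̄ = (S_0/π) × [bracket] = (1361/π) × 1.006518 = 436.0 W/m².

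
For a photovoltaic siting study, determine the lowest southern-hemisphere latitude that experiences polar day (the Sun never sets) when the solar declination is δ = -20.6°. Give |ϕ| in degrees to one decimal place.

|ϕ| = 69.4°

Polar day requires cos h₀ = −tan ϕ tan δ ≤ −1, i.e. tan ϕ tan δ ≥ 1.
The boundary is |tan ϕ| · |tan δ| = 1, so |ϕ| = 90° − |δ| = 90° − 20.6° = 69.4° in the southern hemisphere.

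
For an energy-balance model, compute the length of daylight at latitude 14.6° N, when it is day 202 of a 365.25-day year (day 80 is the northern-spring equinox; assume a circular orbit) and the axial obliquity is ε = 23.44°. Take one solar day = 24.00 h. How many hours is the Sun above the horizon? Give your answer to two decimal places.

Solar longitude: L_s = 360° × (202 − 80)/365.25 = 120.246°.
sin δ = sin 23.44° × sin 120.246° = 0.34364, so δ = +20.099°.
cos h₀ = −tan ϕ · tan δ = −tan(+14.6°) × tan(+20.099°) = -0.0953, so h₀ = 1.6663 rad = 95.47°.
Daylight = 2h₀/(2π) × 24.00 h = (1.6663/π) × 24.00 = 12.73 h.

12.73 h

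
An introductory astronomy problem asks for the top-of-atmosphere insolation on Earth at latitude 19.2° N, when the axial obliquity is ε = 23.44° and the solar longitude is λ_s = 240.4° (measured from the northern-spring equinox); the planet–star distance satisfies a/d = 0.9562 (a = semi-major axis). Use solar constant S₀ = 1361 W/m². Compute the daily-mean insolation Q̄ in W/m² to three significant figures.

Solar declination: sin δ = sin ε · sin λ_s = sin 23.44° × sin 240.4° = -0.34588, so δ = -20.235°.
cos H₀ = −tan(+19.2°) tan(-20.235°) = 0.1284, H₀ = 1.4421 rad.
Bracket: H₀ sin φ sin δ + cos φ cos δ sin H₀ = 1.4421×0.32887×-0.34588 + 0.94438×0.93828×0.99173 = -0.164038 + 0.878765 = 0.714727.
Inverse-square distance factor (a/d)² = 0.9562² = 0.914318.
Q̄ = (S₀/π) × 0.914318 × [bracket] = (1361/π) × 0.914318 × 0.714727 = 283.1 W/m².

Q̄ ≈ 283 W/m²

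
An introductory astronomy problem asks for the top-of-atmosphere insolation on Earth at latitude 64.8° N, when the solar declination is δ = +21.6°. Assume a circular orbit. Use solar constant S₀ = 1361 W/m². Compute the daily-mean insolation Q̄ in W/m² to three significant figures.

Q̄ ≈ 464 W/m²

cos H₀ = −tan(+64.8°) tan(+21.600°) = -0.8414, H₀ = 2.5706 rad.
Bracket: H₀ sin φ sin δ + cos φ cos δ sin H₀ = 2.5706×0.90483×0.36812 + 0.42578×0.92978×0.54043 = 0.856231 + 0.213946 = 1.070177.
Q̄ = (S₀/π) × [bracket] = (1361/π) × 1.070177 = 463.6 W/m².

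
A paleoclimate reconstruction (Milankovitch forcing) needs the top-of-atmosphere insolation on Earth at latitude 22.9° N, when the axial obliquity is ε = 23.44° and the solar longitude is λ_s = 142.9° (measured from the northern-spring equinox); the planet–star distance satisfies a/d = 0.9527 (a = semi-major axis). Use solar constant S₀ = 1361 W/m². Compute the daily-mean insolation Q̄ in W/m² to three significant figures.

Solar declination: sin δ = sin ε · sin λ_s = sin 23.44° × sin 142.9° = 0.23995, so δ = +13.884°.
cos H₀ = −tan(+22.9°) tan(+13.884°) = -0.1044, H₀ = 1.6754 rad.
Bracket: H₀ sin φ sin δ + cos φ cos δ sin H₀ = 1.6754×0.38912×0.23995 + 0.92119×0.97079×0.99453 = 0.156431 + 0.889390 = 1.045821.
Inverse-square distance factor (a/d)² = 0.9527² = 0.907637.
Q̄ = (S₀/π) × 0.907637 × [bracket] = (1361/π) × 0.907637 × 1.045821 = 411.2 W/m².

Q̄ ≈ 411 W/m²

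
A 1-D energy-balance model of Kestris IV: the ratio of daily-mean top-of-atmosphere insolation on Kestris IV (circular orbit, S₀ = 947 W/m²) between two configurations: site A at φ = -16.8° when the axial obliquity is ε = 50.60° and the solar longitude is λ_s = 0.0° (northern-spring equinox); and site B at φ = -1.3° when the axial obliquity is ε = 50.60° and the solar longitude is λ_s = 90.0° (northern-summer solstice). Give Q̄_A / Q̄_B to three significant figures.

— Configuration A (φ=-16.8°):
Solar declination: sin δ = sin ε · sin λ_s = sin 50.60° × sin 0.0° = 0.00000, so δ = +0.000°.
cos H₀ = −tan(-16.8°) tan(+0.000°) = 0.0000, H₀ = 1.5708 rad.
Bracket: H₀ sin φ sin δ + cos φ cos δ sin H₀ = 1.5708×-0.28903×0.00000 + 0.95732×1.00000×1.00000 = -0.000000 + 0.957320 = 0.957320.
Q̄ = (S₀/π) × [bracket] = (947/π) × 0.957320 = 288.57 W/m².
— Configuration B (φ=-1.3°):
Solar declination: sin δ = sin ε · sin λ_s = sin 50.60° × sin 90.0° = 0.77273, so δ = +50.600°.
cos H₀ = −tan(-1.3°) tan(+50.600°) = 0.0276, H₀ = 1.5432 rad.
Bracket: H₀ sin φ sin δ + cos φ cos δ sin H₀ = 1.5432×-0.02269×0.77273 + 0.99974×0.63473×0.99962 = -0.027057 + 0.634324 = 0.607267.
Q̄ = (S₀/π) × [bracket] = (947/π) × 0.607267 = 183.05 W/m².
Ratio Q̄_A / Q̄_B = 288.57 / 183.05 = 1.576.

Q̄_A / Q̄_B ≈ 1.58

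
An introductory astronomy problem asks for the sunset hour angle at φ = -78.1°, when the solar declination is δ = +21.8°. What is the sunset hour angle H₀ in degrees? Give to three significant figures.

cos H₀ = −tan φ · tan δ = 1.8980 ≥ 1, so the Sun never rises (polar night) and H₀ = 0.

H₀ = 0.00°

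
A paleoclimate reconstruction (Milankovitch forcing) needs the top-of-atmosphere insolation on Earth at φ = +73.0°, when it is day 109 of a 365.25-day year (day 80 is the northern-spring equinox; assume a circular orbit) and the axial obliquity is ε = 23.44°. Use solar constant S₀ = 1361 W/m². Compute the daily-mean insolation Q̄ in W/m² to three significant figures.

Solar longitude: λ_s = 360° × (109 − 80)/365.25 = 28.583°.
sin δ = sin 23.44° × sin 28.583° = 0.19032, so δ = +10.971°.
cos H₀ = −tan(+73.0°) tan(+10.971°) = -0.6341, H₀ = 2.2576 rad.
Bracket: H₀ sin φ sin δ + cos φ cos δ sin H₀ = 2.2576×0.95630×0.19032 + 0.29237×0.98172×0.77326 = 0.410890 + 0.221945 = 0.632835.
Q̄ = (S₀/π) × [bracket] = (1361/π) × 0.632835 = 274.2 W/m².

Q̄ ≈ 274 W/m²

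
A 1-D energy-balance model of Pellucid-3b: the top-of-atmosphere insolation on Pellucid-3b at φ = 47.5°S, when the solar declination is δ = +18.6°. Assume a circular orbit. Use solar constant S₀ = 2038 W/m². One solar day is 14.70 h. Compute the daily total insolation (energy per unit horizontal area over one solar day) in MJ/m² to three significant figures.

10.8 MJ/m²

cos H₀ = −tan(-47.5°) tan(+18.600°) = 0.3673, H₀ = 1.1947 rad.
Bracket: H₀ sin φ sin δ + cos φ cos δ sin H₀ = 1.1947×-0.73728×0.31896 + 0.67559×0.94777×0.93012 = -0.280949 + 0.595559 = 0.314610.
Q̄ = (S₀/π) × [bracket] = (2038/π) × 0.314610 = 204.09 W/m².
Daily total = Q̄ × 14.70 h × 3600 s/h = 204.09 × 14.70 × 3600 / 10⁶ = 10.80 MJ/m².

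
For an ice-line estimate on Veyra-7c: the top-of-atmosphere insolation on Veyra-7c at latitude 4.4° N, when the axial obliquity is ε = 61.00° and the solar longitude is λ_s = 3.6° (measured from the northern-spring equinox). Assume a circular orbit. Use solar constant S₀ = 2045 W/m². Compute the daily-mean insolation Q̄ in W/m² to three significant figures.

Q̄ ≈ 652 W/m²

Solar declination: sin δ = sin ε · sin λ_s = sin 61.00° × sin 3.6° = 0.05492, so δ = +3.148°.
cos H₀ = −tan(+4.4°) tan(+3.148°) = -0.0042, H₀ = 1.5750 rad.
Bracket: H₀ sin φ sin δ + cos φ cos δ sin H₀ = 1.5750×0.07672×0.05492 + 0.99705×0.99849×0.99999 = 0.006636 + 0.995534 = 1.002170.
Q̄ = (S₀/π) × [bracket] = (2045/π) × 1.002170 = 652.4 W/m².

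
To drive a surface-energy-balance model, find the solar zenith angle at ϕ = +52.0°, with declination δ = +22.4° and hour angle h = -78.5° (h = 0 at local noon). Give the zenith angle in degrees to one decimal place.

cos θ_z = sin ϕ sin δ + cos ϕ cos δ cos h = 0.300288 + 0.113482 = 0.413770.
θ_z = arccos(0.413770) = 65.6°.

θ_z = 65.6°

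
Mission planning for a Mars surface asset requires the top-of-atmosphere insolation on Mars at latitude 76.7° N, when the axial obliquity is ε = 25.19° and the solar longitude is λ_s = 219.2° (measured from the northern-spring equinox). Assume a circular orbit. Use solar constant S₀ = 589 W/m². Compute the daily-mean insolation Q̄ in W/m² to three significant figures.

Q̄ ≈ 0.00 W/m²

Solar declination: sin δ = sin ε · sin λ_s = sin 25.19° × sin 219.2° = -0.26901, so δ = -15.605°.
cos H₀ = −tan(+76.7°) tan(-15.605°) = 1.1815 ≥ 1 ⇒ polar night, H₀ = 0 and Q̄ = 0.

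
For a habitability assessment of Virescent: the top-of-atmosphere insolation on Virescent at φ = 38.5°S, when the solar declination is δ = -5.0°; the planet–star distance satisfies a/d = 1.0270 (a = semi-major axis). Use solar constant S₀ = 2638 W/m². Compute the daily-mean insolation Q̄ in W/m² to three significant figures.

Q̄ ≈ 768 W/m²

cos H₀ = −tan(-38.5°) tan(-5.000°) = -0.0696, H₀ = 1.6404 rad.
Bracket: H₀ sin φ sin δ + cos φ cos δ sin H₀ = 1.6404×-0.62251×-0.08716 + 0.78261×0.99619×0.99758 = 0.089005 + 0.777742 = 0.866747.
Inverse-square distance factor (a/d)² = 1.0270² = 1.054729.
Q̄ = (S₀/π) × 1.054729 × [bracket] = (2638/π) × 1.054729 × 0.866747 = 767.6 W/m².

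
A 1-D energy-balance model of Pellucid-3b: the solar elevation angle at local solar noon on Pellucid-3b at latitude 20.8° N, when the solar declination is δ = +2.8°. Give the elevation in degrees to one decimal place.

72.0°

At local noon the hour angle is zero, so the zenith angle equals |φ − δ| = |+20.8° − (+2.800°)| = 18.000°.
Elevation = 90° − 18.000° = 72.0°.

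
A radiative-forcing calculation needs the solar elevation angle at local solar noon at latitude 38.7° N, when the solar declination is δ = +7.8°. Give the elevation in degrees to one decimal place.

At local noon the hour angle is zero, so the zenith angle equals |ϕ − δ| = |+38.7° − (+7.800°)| = 30.900°.
Elevation = 90° − 30.900° = 59.1°.

59.1°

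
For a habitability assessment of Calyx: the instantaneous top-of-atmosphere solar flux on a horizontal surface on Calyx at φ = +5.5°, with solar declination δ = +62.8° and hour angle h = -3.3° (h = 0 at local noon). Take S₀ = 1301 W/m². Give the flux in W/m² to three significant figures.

cos θ_z = sin φ sin δ + cos φ cos δ cos h = 0.085247 + 0.454239 = 0.539486.
Flux = S₀ · cos θ_z = 1301 × 0.539486 = 701.9 W/m².

702 W/m²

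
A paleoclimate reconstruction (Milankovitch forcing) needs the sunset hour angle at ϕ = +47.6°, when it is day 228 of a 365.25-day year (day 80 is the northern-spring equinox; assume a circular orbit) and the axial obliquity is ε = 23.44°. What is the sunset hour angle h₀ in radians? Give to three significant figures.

h₀ = 1.82 rad

Solar longitude: L_s = 360° × (228 − 80)/365.25 = 145.873°.
sin δ = sin 23.44° × sin 145.873° = 0.22317, so δ = +12.895°.
cos h₀ = −tan ϕ · tan δ = −tan(+47.6°) × tan(+12.895°) = -0.2507, so h₀ = 1.8242 rad = 104.52°.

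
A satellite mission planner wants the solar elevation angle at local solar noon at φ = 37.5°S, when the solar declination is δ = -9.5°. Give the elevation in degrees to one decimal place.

At local noon the hour angle is zero, so the zenith angle equals |φ − δ| = |-37.5° − (-9.500°)| = 28.000°.
Elevation = 90° − 28.000° = 62.0°.

62.0°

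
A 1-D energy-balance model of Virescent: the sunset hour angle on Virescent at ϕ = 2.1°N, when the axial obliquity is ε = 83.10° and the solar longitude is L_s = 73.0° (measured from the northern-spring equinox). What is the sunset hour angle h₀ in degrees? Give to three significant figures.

Solar declination: sin δ = sin ε · sin L_s = sin 83.10° × sin 73.0° = 0.94938, so δ = +71.691°.
cos h₀ = −tan ϕ · tan δ = −tan(+2.1°) × tan(+71.691°) = -0.1108, so h₀ = 1.6818 rad = 96.36°.

h₀ = 96.4°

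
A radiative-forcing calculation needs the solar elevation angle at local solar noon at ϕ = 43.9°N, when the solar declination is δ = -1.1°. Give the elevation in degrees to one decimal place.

45.0°

At local noon the hour angle is zero, so the zenith angle equals |ϕ − δ| = |+43.9° − (-1.100°)| = 45.000°.
Elevation = 90° − 45.000° = 45.0°.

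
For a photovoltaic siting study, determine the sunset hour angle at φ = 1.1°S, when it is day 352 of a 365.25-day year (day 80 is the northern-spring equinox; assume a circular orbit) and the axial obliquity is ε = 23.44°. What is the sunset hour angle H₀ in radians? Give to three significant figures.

H₀ = 1.58 rad

Solar longitude: λ_s = 360° × (352 − 80)/365.25 = 268.090°.
sin δ = sin 23.44° × sin 268.090° = -0.39757, so δ = -23.426°.
cos H₀ = −tan φ · tan δ = −tan(-1.1°) × tan(-23.426°) = -0.0083, so H₀ = 1.5791 rad = 90.48°.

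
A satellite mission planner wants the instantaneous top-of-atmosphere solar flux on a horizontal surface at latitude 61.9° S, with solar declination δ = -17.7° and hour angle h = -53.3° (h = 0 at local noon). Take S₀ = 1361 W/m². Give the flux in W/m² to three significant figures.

730 W/m²

cos θ_z = sin φ sin δ + cos φ cos δ cos h = 0.268196 + 0.268163 = 0.536359.
Flux = S₀ · cos θ_z = 1361 × 0.536359 = 730.0 W/m².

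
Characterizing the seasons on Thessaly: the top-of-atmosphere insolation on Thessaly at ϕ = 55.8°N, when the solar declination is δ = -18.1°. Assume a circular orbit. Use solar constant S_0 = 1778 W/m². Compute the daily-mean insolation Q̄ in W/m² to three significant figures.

Q̄ ≈ 110 W/m²

cos h₀ = −tan(+55.8°) tan(-18.100°) = 0.4809, h₀ = 1.0691 rad.
Bracket: h₀ sin ϕ sin δ + cos ϕ cos δ sin h₀ = 1.0691×0.82708×-0.31068 + 0.56208×0.95052×0.87675 = -0.274713 + 0.468420 = 0.193707.
Q̄ = (S_0/π) × [bracket] = (1778/π) × 0.193707 = 109.6 W/m².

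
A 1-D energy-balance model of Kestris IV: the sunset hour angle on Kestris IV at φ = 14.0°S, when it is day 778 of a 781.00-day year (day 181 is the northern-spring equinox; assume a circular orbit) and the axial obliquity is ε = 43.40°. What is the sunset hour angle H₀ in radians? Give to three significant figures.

H₀ = 1.81 rad

Solar longitude: λ_s = 360° × (778 − 181)/781.00 = 275.186°.
sin δ = sin 43.40° × sin 275.186° = -0.68428, so δ = -43.179°.
cos H₀ = −tan φ · tan δ = −tan(-14.0°) × tan(-43.179°) = -0.2340, so H₀ = 1.8069 rad = 103.53°.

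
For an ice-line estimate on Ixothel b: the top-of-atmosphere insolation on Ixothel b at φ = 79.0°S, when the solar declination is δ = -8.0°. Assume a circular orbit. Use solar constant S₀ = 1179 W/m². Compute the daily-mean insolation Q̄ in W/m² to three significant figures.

Q̄ ≈ 171 W/m²

cos H₀ = −tan(-79.0°) tan(-8.000°) = -0.7230, H₀ = 2.3790 rad.
Bracket: H₀ sin φ sin δ + cos φ cos δ sin H₀ = 2.3790×-0.98163×-0.13917 + 0.19081×0.99027×0.69083 = 0.325003 + 0.130535 = 0.455538.
Q̄ = (S₀/π) × [bracket] = (1179/π) × 0.455538 = 171.0 W/m².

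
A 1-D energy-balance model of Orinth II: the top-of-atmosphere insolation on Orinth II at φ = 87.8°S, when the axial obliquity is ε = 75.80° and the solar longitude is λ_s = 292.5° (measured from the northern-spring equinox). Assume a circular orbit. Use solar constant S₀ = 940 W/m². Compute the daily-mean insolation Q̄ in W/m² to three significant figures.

Solar declination: sin δ = sin ε · sin λ_s = sin 75.80° × sin 292.5° = -0.89565, so δ = -63.592°.
cos H₀ = −tan(-87.8°) tan(-63.592°) = -52.4205 ≤ −1 ⇒ polar day, H₀ = π.
Bracket: H₀ sin φ sin δ + cos φ cos δ sin H₀ = 3.1416×-0.99926×-0.89565 + 0.03839×0.44476×0.00000 = 2.811692 + 0.000000 = 2.811692.
Q̄ = (S₀/π) × [bracket] = (940/π) × 2.811692 = 841.3 W/m².

Q̄ ≈ 841 W/m²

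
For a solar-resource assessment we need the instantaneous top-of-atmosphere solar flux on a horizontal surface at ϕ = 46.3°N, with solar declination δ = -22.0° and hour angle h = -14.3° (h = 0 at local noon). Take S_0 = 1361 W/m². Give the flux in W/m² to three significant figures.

476 W/m²

cos θ_z = sin ϕ sin δ + cos ϕ cos δ cos h = -0.270828 + 0.620727 = 0.349899.
Flux = S_0 · cos θ_z = 1361 × 0.349899 = 476.2 W/m².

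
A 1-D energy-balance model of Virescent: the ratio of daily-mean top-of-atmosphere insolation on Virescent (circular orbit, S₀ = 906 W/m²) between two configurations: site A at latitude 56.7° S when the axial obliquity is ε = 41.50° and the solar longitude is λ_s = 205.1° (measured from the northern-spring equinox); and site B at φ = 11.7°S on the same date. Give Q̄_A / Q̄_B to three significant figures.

Q̄_A / Q̄_B ≈ 0.921

— Configuration A (φ=-56.7°):
Solar declination: sin δ = sin ε · sin λ_s = sin 41.50° × sin 205.1° = -0.28108, so δ = -16.325°.
cos H₀ = −tan(-56.7°) tan(-16.325°) = -0.4459, H₀ = 2.0330 rad.
Bracket: H₀ sin φ sin δ + cos φ cos δ sin H₀ = 2.0330×-0.83581×-0.28108 + 0.54902×0.95968×0.89509 = 0.477612 + 0.471608 = 0.949220.
Q̄ = (S₀/π) × [bracket] = (906/π) × 0.949220 = 273.74 W/m².
— Configuration B (φ=-11.7°):
cos H₀ = −tan(-11.7°) tan(-16.325°) = -0.0607, H₀ = 1.6315 rad.
Bracket: H₀ sin φ sin δ + cos φ cos δ sin H₀ = 1.6315×-0.20279×-0.28108 + 0.97922×0.95968×0.99816 = 0.092996 + 0.938009 = 1.031005.
Q̄ = (S₀/π) × [bracket] = (906/π) × 1.031005 = 297.33 W/m².
Ratio Q̄_A / Q̄_B = 273.74 / 297.33 = 0.9207.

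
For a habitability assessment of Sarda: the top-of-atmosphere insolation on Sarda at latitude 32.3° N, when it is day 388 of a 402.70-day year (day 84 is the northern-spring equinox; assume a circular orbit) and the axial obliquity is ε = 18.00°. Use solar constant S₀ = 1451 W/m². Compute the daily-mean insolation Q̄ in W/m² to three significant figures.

Solar longitude: λ_s = 360° × (388 − 84)/402.70 = 271.766°.
sin δ = sin 18.00° × sin 271.766° = -0.30887, so δ = -17.991°.
cos H₀ = −tan(+32.3°) tan(-17.991°) = 0.2053, H₀ = 1.3640 rad.
Bracket: H₀ sin φ sin δ + cos φ cos δ sin H₀ = 1.3640×0.53435×-0.30887 + 0.84526×0.95110×0.97870 = -0.225121 + 0.786803 = 0.561682.
Q̄ = (S₀/π) × [bracket] = (1451/π) × 0.561682 = 259.4 W/m².

Q̄ ≈ 259 W/m²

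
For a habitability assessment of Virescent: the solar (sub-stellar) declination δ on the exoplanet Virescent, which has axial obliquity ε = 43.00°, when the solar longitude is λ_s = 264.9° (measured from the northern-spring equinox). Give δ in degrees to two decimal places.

δ = -42.79°

sin δ = sin ε · sin λ_s = sin 43.00° × sin 264.9° = -0.679298.
δ = arcsin(-0.679298) = -42.79°.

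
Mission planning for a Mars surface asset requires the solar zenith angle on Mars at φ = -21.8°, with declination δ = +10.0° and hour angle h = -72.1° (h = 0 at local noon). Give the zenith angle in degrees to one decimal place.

θ_z = 77.5°

cos θ_z = sin φ sin δ + cos φ cos δ cos h = -0.064487 + 0.281041 = 0.216554.
θ_z = arccos(0.216554) = 77.5°.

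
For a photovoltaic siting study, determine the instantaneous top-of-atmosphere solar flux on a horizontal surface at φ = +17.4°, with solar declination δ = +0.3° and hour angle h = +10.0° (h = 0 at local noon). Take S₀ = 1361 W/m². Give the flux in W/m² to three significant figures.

1.28e+03 W/m²

cos θ_z = sin φ sin δ + cos φ cos δ cos h = 0.001566 + 0.939730 = 0.941296.
Flux = S₀ · cos θ_z = 1361 × 0.941296 = 1281 W/m².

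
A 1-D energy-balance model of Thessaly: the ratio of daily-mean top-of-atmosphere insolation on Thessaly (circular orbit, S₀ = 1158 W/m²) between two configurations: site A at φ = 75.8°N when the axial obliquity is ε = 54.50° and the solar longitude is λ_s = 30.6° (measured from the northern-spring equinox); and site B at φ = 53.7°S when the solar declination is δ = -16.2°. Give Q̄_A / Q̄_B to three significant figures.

Q̄_A / Q̄_B ≈ 1.31

— Configuration A (φ=+75.8°):
Solar declination: sin δ = sin ε · sin λ_s = sin 54.50° × sin 30.6° = 0.41442, so δ = +24.483°.
cos H₀ = −tan(+75.8°) tan(+24.483°) = -1.7996 ≤ −1 ⇒ polar day, H₀ = π.
Bracket: H₀ sin φ sin δ + cos φ cos δ sin H₀ = 3.1416×0.96945×0.41442 + 0.24531×0.91009×0.00000 = 1.262168 + 0.000000 = 1.262168.
Q̄ = (S₀/π) × [bracket] = (1158/π) × 1.262168 = 465.24 W/m².
— Configuration B (φ=-53.7°):
cos H₀ = −tan(-53.7°) tan(-16.200°) = -0.3955, H₀ = 1.9774 rad.
Bracket: H₀ sin φ sin δ + cos φ cos δ sin H₀ = 1.9774×-0.80593×-0.27899 + 0.59201×0.96029×0.91846 = 0.444611 + 0.522146 = 0.966757.
Q̄ = (S₀/π) × [bracket] = (1158/π) × 0.966757 = 356.35 W/m².
Ratio Q̄_A / Q̄_B = 465.24 / 356.35 = 1.306.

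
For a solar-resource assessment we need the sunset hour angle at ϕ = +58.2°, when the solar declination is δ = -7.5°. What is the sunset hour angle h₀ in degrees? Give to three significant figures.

h₀ = 77.7°

cos h₀ = −tan ϕ · tan δ = −tan(+58.2°) × tan(-7.500°) = 0.2123, so h₀ = 1.3568 rad = 77.74°.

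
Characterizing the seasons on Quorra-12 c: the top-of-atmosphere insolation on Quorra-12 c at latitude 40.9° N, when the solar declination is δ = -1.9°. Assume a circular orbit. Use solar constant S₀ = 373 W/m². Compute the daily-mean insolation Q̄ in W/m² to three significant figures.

Q̄ ≈ 85.7 W/m²

cos H₀ = −tan(+40.9°) tan(-1.900°) = 0.0287, H₀ = 1.5421 rad.
Bracket: H₀ sin φ sin δ + cos φ cos δ sin H₀ = 1.5421×0.65474×-0.03316 + 0.75585×0.99945×0.99959 = -0.033481 + 0.755125 = 0.721644.
Q̄ = (S₀/π) × [bracket] = (373/π) × 0.721644 = 85.68 W/m².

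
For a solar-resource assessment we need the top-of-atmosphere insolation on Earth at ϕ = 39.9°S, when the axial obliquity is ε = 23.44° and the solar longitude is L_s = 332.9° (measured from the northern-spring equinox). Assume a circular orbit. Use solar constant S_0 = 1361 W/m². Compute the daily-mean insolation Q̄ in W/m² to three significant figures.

Solar declination: sin δ = sin ε · sin L_s = sin 23.44° × sin 332.9° = -0.18121, so δ = -10.440°.
cos h₀ = −tan(-39.9°) tan(-10.440°) = -0.1541, h₀ = 1.7255 rad.
Bracket: h₀ sin ϕ sin δ + cos ϕ cos δ sin h₀ = 1.7255×-0.64145×-0.18121 + 0.76717×0.98344×0.98806 = 0.200567 + 0.745457 = 0.946024.
Q̄ = (S_0/π) × [bracket] = (1361/π) × 0.946024 = 409.8 W/m².

Q̄ ≈ 410 W/m²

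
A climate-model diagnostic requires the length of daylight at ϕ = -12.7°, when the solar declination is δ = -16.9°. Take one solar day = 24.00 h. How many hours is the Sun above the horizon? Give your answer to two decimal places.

cos h₀ = −tan ϕ · tan δ = −tan(-12.7°) × tan(-16.900°) = -0.0685, so h₀ = 1.6393 rad = 93.93°.
Daylight = 2h₀/(2π) × 24.00 h = (1.6393/π) × 24.00 = 12.52 h.

12.52 h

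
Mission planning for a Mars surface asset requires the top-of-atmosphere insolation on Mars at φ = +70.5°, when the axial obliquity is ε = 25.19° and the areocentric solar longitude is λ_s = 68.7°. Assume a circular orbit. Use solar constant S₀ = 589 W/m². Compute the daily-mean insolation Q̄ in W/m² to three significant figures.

sin δ = sin 25.19° × sin 68.7° = 0.39655, so δ = +23.363°.
cos H₀ = −tan(+70.5°) tan(+23.363°) = -1.2198 ≤ −1 ⇒ polar day, H₀ = π.
Bracket: H₀ sin φ sin δ + cos φ cos δ sin H₀ = 3.1416×0.94264×0.39655 + 0.33381×0.91801×0.00000 = 1.174342 + 0.000000 = 1.174342.
Q̄ = (S₀/π) × [bracket] = (589/π) × 1.174342 = 220.2 W/m².

Q̄ ≈ 220 W/m²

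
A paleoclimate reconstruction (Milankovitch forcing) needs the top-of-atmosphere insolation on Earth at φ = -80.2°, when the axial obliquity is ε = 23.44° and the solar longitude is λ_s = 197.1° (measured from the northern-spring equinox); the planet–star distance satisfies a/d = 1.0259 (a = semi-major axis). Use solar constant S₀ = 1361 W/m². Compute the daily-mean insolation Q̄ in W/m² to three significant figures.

Solar declination: sin δ = sin ε · sin λ_s = sin 23.44° × sin 197.1° = -0.11697, so δ = -6.717°.
cos H₀ = −tan(-80.2°) tan(-6.717°) = -0.6818, H₀ = 2.3211 rad.
Bracket: H₀ sin φ sin δ + cos φ cos δ sin H₀ = 2.3211×-0.98541×-0.11697 + 0.17021×0.99314×0.73150 = 0.267538 + 0.123654 = 0.391192.
Inverse-square distance factor (a/d)² = 1.0259² = 1.052471.
Q̄ = (S₀/π) × 1.052471 × [bracket] = (1361/π) × 1.052471 × 0.391192 = 178.4 W/m².

Q̄ ≈ 178 W/m²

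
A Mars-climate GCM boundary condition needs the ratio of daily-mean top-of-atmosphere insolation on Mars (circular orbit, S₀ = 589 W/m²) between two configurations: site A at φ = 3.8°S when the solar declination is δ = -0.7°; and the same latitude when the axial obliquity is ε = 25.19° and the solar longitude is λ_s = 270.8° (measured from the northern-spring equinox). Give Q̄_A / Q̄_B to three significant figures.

Q̄_A / Q̄_B ≈ 1.05

— Configuration A (φ=-3.8°):
cos H₀ = −tan(-3.8°) tan(-0.700°) = -0.0008, H₀ = 1.5716 rad.
Bracket: H₀ sin φ sin δ + cos φ cos δ sin H₀ = 1.5716×-0.06627×-0.01222 + 0.99780×0.99993×1.00000 = 0.001273 + 0.997730 = 0.999003.
Q̄ = (S₀/π) × [bracket] = (589/π) × 0.999003 = 187.30 W/m².
— Configuration B (φ=-3.8°):
Solar declination: sin δ = sin ε · sin λ_s = sin 25.19° × sin 270.8° = -0.42558, so δ = -25.187°.
cos H₀ = −tan(-3.8°) tan(-25.187°) = -0.0312, H₀ = 1.6020 rad.
Bracket: H₀ sin φ sin δ + cos φ cos δ sin H₀ = 1.6020×-0.06627×-0.42558 + 0.99780×0.90492×0.99951 = 0.045182 + 0.902487 = 0.947669.
Q̄ = (S₀/π) × [bracket] = (589/π) × 0.947669 = 177.67 W/m².
Ratio Q̄_A / Q̄_B = 187.30 / 177.67 = 1.054.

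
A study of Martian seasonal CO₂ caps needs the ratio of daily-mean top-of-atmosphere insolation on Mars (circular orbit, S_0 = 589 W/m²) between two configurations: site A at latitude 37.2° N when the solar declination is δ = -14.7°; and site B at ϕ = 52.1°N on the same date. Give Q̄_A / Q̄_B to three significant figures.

— Configuration A (ϕ=+37.2°):
cos h₀ = −tan(+37.2°) tan(-14.700°) = 0.1991, h₀ = 1.3703 rad.
Bracket: h₀ sin ϕ sin δ + cos ϕ cos δ sin h₀ = 1.3703×0.60460×-0.25376 + 0.79653×0.96727×0.97997 = -0.210236 + 0.755027 = 0.544791.
Q̄ = (S_0/π) × [bracket] = (589/π) × 0.544791 = 102.14 W/m².
— Configuration B (ϕ=+52.1°):
cos h₀ = −tan(+52.1°) tan(-14.700°) = 0.3370, h₀ = 1.2271 rad.
Bracket: h₀ sin ϕ sin δ + cos ϕ cos δ sin h₀ = 1.2271×0.78908×-0.25376 + 0.61429×0.96727×0.94151 = -0.245711 + 0.559430 = 0.313719.
Q̄ = (S_0/π) × [bracket] = (589/π) × 0.313719 = 58.817 W/m².
Ratio Q̄_A / Q̄_B = 102.14 / 58.817 = 1.737.

Q̄_A / Q̄_B ≈ 1.74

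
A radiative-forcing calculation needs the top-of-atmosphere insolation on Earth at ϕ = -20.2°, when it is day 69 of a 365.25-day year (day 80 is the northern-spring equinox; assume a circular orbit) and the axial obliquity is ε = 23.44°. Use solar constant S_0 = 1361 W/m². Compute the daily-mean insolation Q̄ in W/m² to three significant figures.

Q̄ ≈ 423 W/m²

Solar longitude: L_s = 360° × (69 − 80)/365.25 = -10.842°, i.e. -10.842° + 360° = 349.158°.
sin δ = sin 23.44° × sin 349.158° = -0.07482, so δ = -4.291°.
cos h₀ = −tan(-20.2°) tan(-4.291°) = -0.0276, h₀ = 1.5984 rad.
Bracket: h₀ sin ϕ sin δ + cos ϕ cos δ sin h₀ = 1.5984×-0.34530×-0.07482 + 0.93849×0.99720×0.99962 = 0.041295 + 0.935507 = 0.976802.
Q̄ = (S_0/π) × [bracket] = (1361/π) × 0.976802 = 423.2 W/m².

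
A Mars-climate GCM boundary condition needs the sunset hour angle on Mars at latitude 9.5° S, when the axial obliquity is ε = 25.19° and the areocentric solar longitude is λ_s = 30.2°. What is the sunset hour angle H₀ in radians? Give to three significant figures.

H₀ = 1.53 rad

sin δ = sin 25.19° × sin 30.2° = 0.21410, so δ = +12.362°.
cos H₀ = −tan φ · tan δ = −tan(-9.5°) × tan(+12.362°) = 0.0367, so H₀ = 1.5341 rad = 87.90°.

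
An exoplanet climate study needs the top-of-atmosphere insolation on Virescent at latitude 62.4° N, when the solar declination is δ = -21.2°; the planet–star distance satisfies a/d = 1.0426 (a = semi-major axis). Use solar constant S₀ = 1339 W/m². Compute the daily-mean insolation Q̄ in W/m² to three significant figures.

Q̄ ≈ 25.1 W/m²

cos H₀ = −tan(+62.4°) tan(-21.200°) = 0.7419, H₀ = 0.7348 rad.
Bracket: H₀ sin φ sin δ + cos φ cos δ sin H₀ = 0.7348×0.88620×-0.36162 + 0.46330×0.93232×0.67047 = -0.235480 + 0.289605 = 0.054125.
Inverse-square distance factor (a/d)² = 1.0426² = 1.087015.
Q̄ = (S₀/π) × 1.087015 × [bracket] = (1339/π) × 1.087015 × 0.054125 = 25.08 W/m².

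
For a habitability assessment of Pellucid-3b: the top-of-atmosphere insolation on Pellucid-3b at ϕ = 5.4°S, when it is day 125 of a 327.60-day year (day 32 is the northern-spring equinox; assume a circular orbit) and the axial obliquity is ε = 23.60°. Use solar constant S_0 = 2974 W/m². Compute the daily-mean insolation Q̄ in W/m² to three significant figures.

Solar longitude: L_s = 360° × (125 − 32)/327.60 = 102.198°.
sin δ = sin 23.60° × sin 102.198° = 0.39131, so δ = +23.036°.
cos h₀ = −tan(-5.4°) tan(+23.036°) = 0.0402, h₀ = 1.5306 rad.
Bracket: h₀ sin ϕ sin δ + cos ϕ cos δ sin h₀ = 1.5306×-0.09411×0.39131 + 0.99556×0.92026×0.99919 = -0.056366 + 0.915432 = 0.859066.
Q̄ = (S_0/π) × [bracket] = (2974/π) × 0.859066 = 813.2 W/m².

Q̄ ≈ 813 W/m²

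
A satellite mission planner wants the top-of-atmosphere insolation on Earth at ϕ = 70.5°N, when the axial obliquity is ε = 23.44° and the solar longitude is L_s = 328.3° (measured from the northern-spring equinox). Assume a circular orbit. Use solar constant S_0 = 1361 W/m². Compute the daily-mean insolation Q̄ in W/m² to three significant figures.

Q̄ ≈ 34.0 W/m²

Solar declination: sin δ = sin ε · sin L_s = sin 23.44° × sin 328.3° = -0.20903, so δ = -12.065°.
cos h₀ = −tan(+70.5°) tan(-12.065°) = 0.6036, h₀ = 0.9228 rad.
Bracket: h₀ sin ϕ sin δ + cos ϕ cos δ sin h₀ = 0.9228×0.94264×-0.20903 + 0.33381×0.97791×0.79728 = -0.181829 + 0.260261 = 0.078432.
Q̄ = (S_0/π) × [bracket] = (1361/π) × 0.078432 = 33.98 W/m².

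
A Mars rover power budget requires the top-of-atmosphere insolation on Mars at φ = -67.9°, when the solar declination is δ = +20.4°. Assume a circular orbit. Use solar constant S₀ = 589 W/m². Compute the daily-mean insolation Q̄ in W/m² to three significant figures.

cos H₀ = −tan(-67.9°) tan(+20.400°) = 0.9159, H₀ = 0.4131 rad.
Bracket: H₀ sin φ sin δ + cos φ cos δ sin H₀ = 0.4131×-0.92653×0.34857 + 0.37622×0.93728×0.40147 = -0.133415 + 0.141568 = 0.008153.
Q̄ = (S₀/π) × [bracket] = (589/π) × 0.008153 = 1.529 W/m².

Q̄ ≈ 1.53 W/m²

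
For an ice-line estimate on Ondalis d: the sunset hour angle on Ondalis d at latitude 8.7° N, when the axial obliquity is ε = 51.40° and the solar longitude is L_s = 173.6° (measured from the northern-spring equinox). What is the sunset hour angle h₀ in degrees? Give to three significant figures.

Solar declination: sin δ = sin ε · sin L_s = sin 51.40° × sin 173.6° = 0.08712, so δ = +4.998°.
cos h₀ = −tan ϕ · tan δ = −tan(+8.7°) × tan(+4.998°) = -0.0134, so h₀ = 1.5842 rad = 90.77°.

h₀ = 90.8°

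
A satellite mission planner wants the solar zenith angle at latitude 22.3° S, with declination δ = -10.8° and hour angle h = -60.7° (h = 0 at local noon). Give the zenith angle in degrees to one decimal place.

cos θ_z = sin ϕ sin δ + cos ϕ cos δ cos h = 0.071103 + 0.444761 = 0.515864.
θ_z = arccos(0.515864) = 58.9°.

θ_z = 58.9°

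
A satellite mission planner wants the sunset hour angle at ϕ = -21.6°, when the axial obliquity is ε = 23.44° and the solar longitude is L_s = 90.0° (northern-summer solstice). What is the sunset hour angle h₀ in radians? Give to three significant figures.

Solar declination: sin δ = sin ε · sin L_s = sin 23.44° × sin 90.0° = 0.39779, so δ = +23.440°.
cos h₀ = −tan ϕ · tan δ = −tan(-21.6°) × tan(+23.440°) = 0.1717, so h₀ = 1.3983 rad = 80.12°.

h₀ = 1.40 rad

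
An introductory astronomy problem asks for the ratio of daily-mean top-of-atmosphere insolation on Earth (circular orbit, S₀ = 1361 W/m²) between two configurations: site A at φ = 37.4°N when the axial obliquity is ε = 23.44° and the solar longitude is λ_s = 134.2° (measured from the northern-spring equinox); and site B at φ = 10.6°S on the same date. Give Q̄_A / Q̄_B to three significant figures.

Q̄_A / Q̄_B ≈ 1.22

— Configuration A (φ=+37.4°):
Solar declination: sin δ = sin ε · sin λ_s = sin 23.44° × sin 134.2° = 0.28518, so δ = +16.570°.
cos H₀ = −tan(+37.4°) tan(+16.570°) = -0.2275, H₀ = 1.8003 rad.
Bracket: H₀ sin φ sin δ + cos φ cos δ sin H₀ = 1.8003×0.60738×0.28518 + 0.79441×0.95847×0.97378 = 0.311835 + 0.741454 = 1.053289.
Q̄ = (S₀/π) × [bracket] = (1361/π) × 1.053289 = 456.31 W/m².
— Configuration B (φ=-10.6°):
cos H₀ = −tan(-10.6°) tan(+16.570°) = 0.0557, H₀ = 1.5151 rad.
Bracket: H₀ sin φ sin δ + cos φ cos δ sin H₀ = 1.5151×-0.18395×0.28518 + 0.98294×0.95847×0.99845 = -0.079480 + 0.940658 = 0.861178.
Q̄ = (S₀/π) × [bracket] = (1361/π) × 0.861178 = 373.08 W/m².
Ratio Q̄_A / Q̄_B = 456.31 / 373.08 = 1.223.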